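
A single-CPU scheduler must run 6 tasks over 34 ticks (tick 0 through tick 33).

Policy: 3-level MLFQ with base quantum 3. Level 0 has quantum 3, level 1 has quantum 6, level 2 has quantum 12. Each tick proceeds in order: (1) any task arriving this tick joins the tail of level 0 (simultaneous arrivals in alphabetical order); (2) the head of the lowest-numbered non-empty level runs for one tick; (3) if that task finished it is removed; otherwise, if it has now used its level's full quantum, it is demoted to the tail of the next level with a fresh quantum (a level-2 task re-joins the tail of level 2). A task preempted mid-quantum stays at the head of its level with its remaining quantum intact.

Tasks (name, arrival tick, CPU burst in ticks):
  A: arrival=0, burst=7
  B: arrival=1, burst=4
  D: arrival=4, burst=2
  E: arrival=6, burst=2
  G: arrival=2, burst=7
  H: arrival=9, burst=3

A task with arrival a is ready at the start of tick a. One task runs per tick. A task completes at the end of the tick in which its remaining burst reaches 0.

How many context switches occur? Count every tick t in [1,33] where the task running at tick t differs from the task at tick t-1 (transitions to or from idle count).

t=0: L0/L1/L2 = A/-/- → run A
t=1: L0/L1/L2 = AB/-/- → run A
t=2: L0/L1/L2 = ABG/-/- → run A
t=3: L0/L1/L2 = BG/A/- → run B
t=4: L0/L1/L2 = BGD/A/- → run B
t=5: L0/L1/L2 = BGD/A/- → run B
t=6: L0/L1/L2 = GDE/AB/- → run G
t=7: L0/L1/L2 = GDE/AB/- → run G
t=8: L0/L1/L2 = GDE/AB/- → run G
t=9: L0/L1/L2 = DEH/ABG/- → run D
t=10: L0/L1/L2 = DEH/ABG/- → run D
t=11: L0/L1/L2 = EH/ABG/- → run E
t=12: L0/L1/L2 = EH/ABG/- → run E
t=13: L0/L1/L2 = H/ABG/- → run H
t=14: L0/L1/L2 = H/ABG/- → run H
t=15: L0/L1/L2 = H/ABG/- → run H
t=16: L0/L1/L2 = -/ABG/- → run A
t=17: L0/L1/L2 = -/ABG/- → run A
t=18: L0/L1/L2 = -/ABG/- → run A
t=19: L0/L1/L2 = -/ABG/- → run A
t=20: L0/L1/L2 = -/BG/- → run B
t=21: L0/L1/L2 = -/G/- → run G
t=22: L0/L1/L2 = -/G/- → run G
t=23: L0/L1/L2 = -/G/- → run G
t=24: L0/L1/L2 = -/G/- → run G
t=25: (idle)
t=26: (idle)
t=27: (idle)
t=28: (idle)
t=29: (idle)
t=30: (idle)
t=31: (idle)
t=32: (idle)
t=33: (idle)

context switches = 9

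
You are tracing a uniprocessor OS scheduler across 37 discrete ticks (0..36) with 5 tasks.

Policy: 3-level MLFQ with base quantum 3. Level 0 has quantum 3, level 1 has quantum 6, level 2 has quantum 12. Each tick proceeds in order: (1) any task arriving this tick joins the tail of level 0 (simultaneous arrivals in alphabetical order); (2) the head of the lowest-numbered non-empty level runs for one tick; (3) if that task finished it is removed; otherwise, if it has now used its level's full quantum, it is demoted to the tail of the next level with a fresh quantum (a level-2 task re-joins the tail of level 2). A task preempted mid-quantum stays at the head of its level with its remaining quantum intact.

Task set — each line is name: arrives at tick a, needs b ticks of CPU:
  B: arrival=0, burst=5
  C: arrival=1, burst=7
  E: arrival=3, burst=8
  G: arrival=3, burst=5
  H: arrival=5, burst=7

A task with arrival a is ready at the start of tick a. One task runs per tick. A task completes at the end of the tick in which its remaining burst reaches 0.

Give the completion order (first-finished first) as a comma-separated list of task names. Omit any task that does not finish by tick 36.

t=0: L0/L1/L2 = B/-/- → run B
t=1: L0/L1/L2 = BC/-/- → run B
t=2: L0/L1/L2 = BC/-/- → run B
t=3: L0/L1/L2 = CEG/B/- → run C
t=4: L0/L1/L2 = CEG/B/- → run C
t=5: L0/L1/L2 = CEGH/B/- → run C
t=6: L0/L1/L2 = EGH/BC/- → run E
t=7: L0/L1/L2 = EGH/BC/- → run E
t=8: L0/L1/L2 = EGH/BC/- → run E
t=9: L0/L1/L2 = GH/BCE/- → run G
t=10: L0/L1/L2 = GH/BCE/- → run G
t=11: L0/L1/L2 = GH/BCE/- → run G
t=12: L0/L1/L2 = H/BCEG/- → run H
t=13: L0/L1/L2 = H/BCEG/- → run H
t=14: L0/L1/L2 = H/BCEG/- → run H
t=15: L0/L1/L2 = -/BCEGH/- → run B
t=16: L0/L1/L2 = -/BCEGH/- → run B
t=17: L0/L1/L2 = -/CEGH/- → run C
t=18: L0/L1/L2 = -/CEGH/- → run C
t=19: L0/L1/L2 = -/CEGH/- → run C
t=20: L0/L1/L2 = -/CEGH/- → run C
t=21: L0/L1/L2 = -/EGH/- → run E
t=22: L0/L1/L2 = -/EGH/- → run E
t=23: L0/L1/L2 = -/EGH/- → run E
t=24: L0/L1/L2 = -/EGH/- → run E
t=25: L0/L1/L2 = -/EGH/- → run E
t=26: L0/L1/L2 = -/GH/- → run G
t=27: L0/L1/L2 = -/GH/- → run G
t=28: L0/L1/L2 = -/H/- → run H
t=29: L0/L1/L2 = -/H/- → run H
t=30: L0/L1/L2 = -/H/- → run H
t=31: L0/L1/L2 = -/H/- → run H
t=32: (idle)
t=33: (idle)
t=34: (idle)
t=35: (idle)
t=36: (idle)

completion order = B, C, E, G, H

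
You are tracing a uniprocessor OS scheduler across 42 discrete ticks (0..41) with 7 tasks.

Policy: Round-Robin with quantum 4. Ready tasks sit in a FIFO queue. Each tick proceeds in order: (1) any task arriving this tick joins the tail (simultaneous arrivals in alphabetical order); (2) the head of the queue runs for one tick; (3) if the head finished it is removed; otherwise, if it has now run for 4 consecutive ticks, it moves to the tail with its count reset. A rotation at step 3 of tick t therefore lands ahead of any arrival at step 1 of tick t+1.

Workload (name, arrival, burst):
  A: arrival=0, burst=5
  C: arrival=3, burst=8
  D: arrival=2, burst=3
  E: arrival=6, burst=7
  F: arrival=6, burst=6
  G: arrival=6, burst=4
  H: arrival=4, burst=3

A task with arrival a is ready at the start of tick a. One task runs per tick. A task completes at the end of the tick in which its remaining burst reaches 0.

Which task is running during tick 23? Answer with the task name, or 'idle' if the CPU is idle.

t=0: queue=[A] q_used=0 → run A
t=1: queue=[A] q_used=1 → run A
t=2: queue=[A,D] q_used=2 → run A
t=3: queue=[A,D,C] q_used=3 → run A
t=4: queue=[D,C,A,H] q_used=0 → run D
t=5: queue=[D,C,A,H] q_used=1 → run D
t=6: queue=[D,C,A,H,E,F,G] q_used=2 → run D
t=7: queue=[C,A,H,E,F,G] q_used=0 → run C
t=8: queue=[C,A,H,E,F,G] q_used=1 → run C
t=9: queue=[C,A,H,E,F,G] q_used=2 → run C
t=10: queue=[C,A,H,E,F,G] q_used=3 → run C
t=11: queue=[A,H,E,F,G,C] q_used=0 → run A
t=12: queue=[H,E,F,G,C] q_used=0 → run H
t=13: queue=[H,E,F,G,C] q_used=1 → run H
t=14: queue=[H,E,F,G,C] q_used=2 → run H
t=15: queue=[E,F,G,C] q_used=0 → run E
t=16: queue=[E,F,G,C] q_used=1 → run E
t=17: queue=[E,F,G,C] q_used=2 → run E
t=18: queue=[E,F,G,C] q_used=3 → run E
t=19: queue=[F,G,C,E] q_used=0 → run F
t=20: queue=[F,G,C,E] q_used=1 → run F
t=21: queue=[F,G,C,E] q_used=2 → run F
t=22: queue=[F,G,C,E] q_used=3 → run F
t=23: queue=[G,C,E,F] q_used=0 → run G
t=24: queue=[G,C,E,F] q_used=1 → run G
t=25: queue=[G,C,E,F] q_used=2 → run G
t=26: queue=[G,C,E,F] q_used=3 → run G
t=27: queue=[C,E,F] q_used=0 → run C
t=28: queue=[C,E,F] q_used=1 → run C
t=29: queue=[C,E,F] q_used=2 → run C
t=30: queue=[C,E,F] q_used=3 → run C
t=31: queue=[E,F] q_used=0 → run E
t=32: queue=[E,F] q_used=1 → run E
t=33: queue=[E,F] q_used=2 → run E
t=34: queue=[F] q_used=0 → run F
t=35: queue=[F] q_used=1 → run F
t=36: (idle)
t=37: (idle)
t=38: (idle)
t=39: (idle)
t=40: (idle)
t=41: (idle)

running at tick 23 = G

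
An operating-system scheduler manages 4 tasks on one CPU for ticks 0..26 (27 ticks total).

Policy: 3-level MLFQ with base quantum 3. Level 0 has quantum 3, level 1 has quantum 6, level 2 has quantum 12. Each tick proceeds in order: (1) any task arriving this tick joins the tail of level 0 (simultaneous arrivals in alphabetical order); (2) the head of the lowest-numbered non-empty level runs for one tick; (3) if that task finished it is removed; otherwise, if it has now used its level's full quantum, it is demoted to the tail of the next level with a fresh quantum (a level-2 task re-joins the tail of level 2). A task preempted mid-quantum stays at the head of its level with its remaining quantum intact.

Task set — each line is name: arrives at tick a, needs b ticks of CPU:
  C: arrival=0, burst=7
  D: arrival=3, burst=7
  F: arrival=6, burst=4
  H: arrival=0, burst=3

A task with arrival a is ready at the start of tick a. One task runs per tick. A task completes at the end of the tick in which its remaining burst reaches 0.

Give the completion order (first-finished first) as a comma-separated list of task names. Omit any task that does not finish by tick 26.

t=0: L0/L1/L2 = CH/-/- → run C
t=1: L0/L1/L2 = CH/-/- → run C
t=2: L0/L1/L2 = CH/-/- → run C
t=3: L0/L1/L2 = HD/C/- → run H
t=4: L0/L1/L2 = HD/C/- → run H
t=5: L0/L1/L2 = HD/C/- → run H
t=6: L0/L1/L2 = DF/C/- → run D
t=7: L0/L1/L2 = DF/C/- → run D
t=8: L0/L1/L2 = DF/C/- → run D
t=9: L0/L1/L2 = F/CD/- → run F
t=10: L0/L1/L2 = F/CD/- → run F
t=11: L0/L1/L2 = F/CD/- → run F
t=12: L0/L1/L2 = -/CDF/- → run C
t=13: L0/L1/L2 = -/CDF/- → run C
t=14: L0/L1/L2 = -/CDF/- → run C
t=15: L0/L1/L2 = -/CDF/- → run C
t=16: L0/L1/L2 = -/DF/- → run D
t=17: L0/L1/L2 = -/DF/- → run D
t=18: L0/L1/L2 = -/DF/- → run D
t=19: L0/L1/L2 = -/DF/- → run D
t=20: L0/L1/L2 = -/F/- → run F
t=21: (idle)
t=22: (idle)
t=23: (idle)
t=24: (idle)
t=25: (idle)
t=26: (idle)

completion order = H, C, D, F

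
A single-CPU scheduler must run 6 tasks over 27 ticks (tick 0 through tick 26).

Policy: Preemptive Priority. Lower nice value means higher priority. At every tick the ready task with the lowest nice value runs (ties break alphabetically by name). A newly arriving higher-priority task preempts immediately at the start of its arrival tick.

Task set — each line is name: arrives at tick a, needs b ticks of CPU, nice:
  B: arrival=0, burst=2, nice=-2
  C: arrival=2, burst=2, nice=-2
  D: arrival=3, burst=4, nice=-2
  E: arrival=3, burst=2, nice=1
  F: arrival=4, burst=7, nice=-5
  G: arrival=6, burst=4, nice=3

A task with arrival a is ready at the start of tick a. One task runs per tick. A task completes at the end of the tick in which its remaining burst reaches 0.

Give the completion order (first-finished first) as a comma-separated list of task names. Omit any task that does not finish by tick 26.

t=0: ready={B} → run B
t=1: ready={B} → run B
t=2: ready={C} → run C
t=3: ready={C,D,E} → run C
t=4: ready={D,E,F} → run F
t=5: ready={D,E,F} → run F
t=6: ready={D,E,F,G} → run F
t=7: ready={D,E,F,G} → run F
t=8: ready={D,E,F,G} → run F
t=9: ready={D,E,F,G} → run F
t=10: ready={D,E,F,G} → run F
t=11: ready={D,E,G} → run D
t=12: ready={D,E,G} → run D
t=13: ready={D,E,G} → run D
t=14: ready={D,E,G} → run D
t=15: ready={E,G} → run E
t=16: ready={E,G} → run E
t=17: ready={G} → run G
t=18: ready={G} → run G
t=19: ready={G} → run G
t=20: ready={G} → run G
t=21: (idle)
t=22: (idle)
t=23: (idle)
t=24: (idle)
t=25: (idle)
t=26: (idle)

completion order = B, C, F, D, E, G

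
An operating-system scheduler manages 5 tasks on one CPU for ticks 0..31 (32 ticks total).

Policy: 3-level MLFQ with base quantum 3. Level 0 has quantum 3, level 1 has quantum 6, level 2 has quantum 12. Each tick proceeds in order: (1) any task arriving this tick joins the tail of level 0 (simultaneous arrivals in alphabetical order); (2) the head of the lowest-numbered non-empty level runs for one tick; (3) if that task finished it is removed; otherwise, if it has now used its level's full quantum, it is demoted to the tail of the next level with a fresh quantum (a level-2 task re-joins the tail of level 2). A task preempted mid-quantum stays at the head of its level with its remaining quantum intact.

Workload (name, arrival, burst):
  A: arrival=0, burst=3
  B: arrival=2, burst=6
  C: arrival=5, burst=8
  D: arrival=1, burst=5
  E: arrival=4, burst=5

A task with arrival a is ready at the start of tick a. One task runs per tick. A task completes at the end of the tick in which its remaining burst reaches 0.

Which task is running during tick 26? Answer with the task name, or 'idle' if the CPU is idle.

t=0: L0/L1/L2 = A/-/- → run A
t=1: L0/L1/L2 = AD/-/- → run A
t=2: L0/L1/L2 = ADB/-/- → run A
t=3: L0/L1/L2 = DB/-/- → run D
t=4: L0/L1/L2 = DBE/-/- → run D
t=5: L0/L1/L2 = DBEC/-/- → run D
t=6: L0/L1/L2 = BEC/D/- → run B
t=7: L0/L1/L2 = BEC/D/- → run B
t=8: L0/L1/L2 = BEC/D/- → run B
t=9: L0/L1/L2 = EC/DB/- → run E
t=10: L0/L1/L2 = EC/DB/- → run E
t=11: L0/L1/L2 = EC/DB/- → run E
t=12: L0/L1/L2 = C/DBE/- → run C
t=13: L0/L1/L2 = C/DBE/- → run C
t=14: L0/L1/L2 = C/DBE/- → run C
t=15: L0/L1/L2 = -/DBEC/- → run D
t=16: L0/L1/L2 = -/DBEC/- → run D
t=17: L0/L1/L2 = -/BEC/- → run B
t=18: L0/L1/L2 = -/BEC/- → run B
t=19: L0/L1/L2 = -/BEC/- → run B
t=20: L0/L1/L2 = -/EC/- → run E
t=21: L0/L1/L2 = -/EC/- → run E
t=22: L0/L1/L2 = -/C/- → run C
t=23: L0/L1/L2 = -/C/- → run C
t=24: L0/L1/L2 = -/C/- → run C
t=25: L0/L1/L2 = -/C/- → run C
t=26: L0/L1/L2 = -/C/- → run C
t=27: (idle)
t=28: (idle)
t=29: (idle)
t=30: (idle)
t=31: (idle)

running at tick 26 = C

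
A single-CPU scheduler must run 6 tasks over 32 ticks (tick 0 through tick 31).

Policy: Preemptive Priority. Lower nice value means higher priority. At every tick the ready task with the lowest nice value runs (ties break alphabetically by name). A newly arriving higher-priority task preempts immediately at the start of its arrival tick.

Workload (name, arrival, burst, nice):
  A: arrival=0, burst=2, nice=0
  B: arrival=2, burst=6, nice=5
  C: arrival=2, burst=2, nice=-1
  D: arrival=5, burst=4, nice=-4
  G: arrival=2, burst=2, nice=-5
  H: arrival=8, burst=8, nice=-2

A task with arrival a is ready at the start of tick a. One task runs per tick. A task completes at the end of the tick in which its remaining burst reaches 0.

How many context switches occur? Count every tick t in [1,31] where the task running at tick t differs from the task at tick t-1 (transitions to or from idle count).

context switches = 7

t=0: ready={A} → run A
t=1: ready={A} → run A
t=2: ready={B,C,G} → run G
t=3: ready={B,C,G} → run G
t=4: ready={B,C} → run C
t=5: ready={B,C,D} → run D
t=6: ready={B,C,D} → run D
t=7: ready={B,C,D} → run D
t=8: ready={B,C,D,H} → run D
t=9: ready={B,C,H} → run H
t=10: ready={B,C,H} → run H
t=11: ready={B,C,H} → run H
t=12: ready={B,C,H} → run H
t=13: ready={B,C,H} → run H
t=14: ready={B,C,H} → run H
t=15: ready={B,C,H} → run H
t=16: ready={B,C,H} → run H
t=17: ready={B,C} → run C
t=18: ready={B} → run B
t=19: ready={B} → run B
t=20: ready={B} → run B
t=21: ready={B} → run B
t=22: ready={B} → run B
t=23: ready={B} → run B
t=24: (idle)
t=25: (idle)
t=26: (idle)
t=27: (idle)
t=28: (idle)
t=29: (idle)
t=30: (idle)
t=31: (idle)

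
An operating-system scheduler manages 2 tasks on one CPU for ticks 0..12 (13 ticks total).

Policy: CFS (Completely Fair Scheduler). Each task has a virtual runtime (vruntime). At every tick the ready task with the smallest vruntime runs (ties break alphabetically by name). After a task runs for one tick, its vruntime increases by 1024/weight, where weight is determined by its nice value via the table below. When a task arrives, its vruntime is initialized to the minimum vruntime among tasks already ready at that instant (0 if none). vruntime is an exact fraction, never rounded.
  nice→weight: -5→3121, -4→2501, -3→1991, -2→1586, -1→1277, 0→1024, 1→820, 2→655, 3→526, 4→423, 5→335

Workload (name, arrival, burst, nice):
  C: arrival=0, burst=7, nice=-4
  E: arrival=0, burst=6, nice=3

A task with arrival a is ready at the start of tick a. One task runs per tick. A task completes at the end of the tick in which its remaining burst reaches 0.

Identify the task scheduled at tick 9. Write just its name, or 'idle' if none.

running at tick 9 = E

t=0: vr[C=0 E=0] → run C
t=1: vr[C=1024/2501 E=0] → run E
t=2: vr[C=1024/2501 E=512/263] → run C
t=3: vr[C=2048/2501 E=512/263] → run C
t=4: vr[C=3072/2501 E=512/263] → run C
t=5: vr[C=4096/2501 E=512/263] → run C
t=6: vr[C=5120/2501 E=512/263] → run E
t=7: vr[C=5120/2501 E=1024/263] → run C
t=8: vr[C=6144/2501 E=1024/263] → run C
t=9: vr[E=1024/263] → run E
t=10: vr[E=1536/263] → run E
t=11: vr[E=2048/263] → run E
t=12: vr[E=2560/263] → run E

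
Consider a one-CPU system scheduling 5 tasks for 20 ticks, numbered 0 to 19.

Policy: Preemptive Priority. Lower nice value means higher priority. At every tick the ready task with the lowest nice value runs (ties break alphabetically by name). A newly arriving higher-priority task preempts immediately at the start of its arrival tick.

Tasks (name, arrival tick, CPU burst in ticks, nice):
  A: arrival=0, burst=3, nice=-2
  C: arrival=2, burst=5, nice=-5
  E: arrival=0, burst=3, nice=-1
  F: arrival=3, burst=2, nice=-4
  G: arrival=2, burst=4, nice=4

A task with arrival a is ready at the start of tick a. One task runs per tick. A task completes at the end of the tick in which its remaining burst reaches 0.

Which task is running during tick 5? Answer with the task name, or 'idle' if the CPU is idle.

running at tick 5 = C

t=0: ready={A,E} → run A
t=1: ready={A,E} → run A
t=2: ready={A,C,E,G} → run C
t=3: ready={A,C,E,F,G} → run C
t=4: ready={A,C,E,F,G} → run C
t=5: ready={A,C,E,F,G} → run C
t=6: ready={A,C,E,F,G} → run C
t=7: ready={A,E,F,G} → run F
t=8: ready={A,E,F,G} → run F
t=9: ready={A,E,G} → run A
t=10: ready={E,G} → run E
t=11: ready={E,G} → run E
t=12: ready={E,G} → run E
t=13: ready={G} → run G
t=14: ready={G} → run G
t=15: ready={G} → run G
t=16: ready={G} → run G
t=17: (idle)
t=18: (idle)
t=19: (idle)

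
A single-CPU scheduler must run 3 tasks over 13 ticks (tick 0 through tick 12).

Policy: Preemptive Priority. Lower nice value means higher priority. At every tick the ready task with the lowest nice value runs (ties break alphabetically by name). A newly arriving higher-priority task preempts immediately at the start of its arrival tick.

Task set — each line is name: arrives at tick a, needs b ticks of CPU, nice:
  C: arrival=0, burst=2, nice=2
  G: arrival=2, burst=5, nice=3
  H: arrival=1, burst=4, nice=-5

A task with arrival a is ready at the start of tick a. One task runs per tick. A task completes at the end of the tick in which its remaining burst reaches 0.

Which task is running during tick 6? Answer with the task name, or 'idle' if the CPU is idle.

running at tick 6 = G

t=0: ready={C} → run C
t=1: ready={C,H} → run H
t=2: ready={C,G,H} → run H
t=3: ready={C,G,H} → run H
t=4: ready={C,G,H} → run H
t=5: ready={C,G} → run C
t=6: ready={G} → run G
t=7: ready={G} → run G
t=8: ready={G} → run G
t=9: ready={G} → run G
t=10: ready={G} → run G
t=11: (idle)
t=12: (idle)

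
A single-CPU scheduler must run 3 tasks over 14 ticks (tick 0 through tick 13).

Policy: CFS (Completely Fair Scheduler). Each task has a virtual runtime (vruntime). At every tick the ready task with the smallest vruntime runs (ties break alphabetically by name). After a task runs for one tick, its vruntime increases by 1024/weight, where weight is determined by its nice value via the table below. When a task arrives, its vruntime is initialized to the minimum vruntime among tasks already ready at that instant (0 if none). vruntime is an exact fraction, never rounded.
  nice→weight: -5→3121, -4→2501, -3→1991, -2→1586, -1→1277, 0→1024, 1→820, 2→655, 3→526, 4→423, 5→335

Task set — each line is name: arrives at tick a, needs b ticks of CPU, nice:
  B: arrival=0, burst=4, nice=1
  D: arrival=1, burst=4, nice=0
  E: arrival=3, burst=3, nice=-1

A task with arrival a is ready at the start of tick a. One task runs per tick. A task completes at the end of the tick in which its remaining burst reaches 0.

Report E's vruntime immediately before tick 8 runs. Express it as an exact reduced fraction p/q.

vruntime(E, start of tick 8) = 1008537/261785

t=0: vr[B=0] → run B
t=1: vr[B=256/205 D=256/205] → run B
t=2: vr[B=512/205 D=256/205] → run D
t=3: vr[B=512/205 D=461/205 E=461/205] → run D
t=4: vr[B=512/205 D=666/205 E=461/205] → run E
t=5: vr[B=512/205 D=666/205 E=798617/261785] → run B
t=6: vr[B=768/205 D=666/205 E=798617/261785] → run E
t=7: vr[B=768/205 D=666/205 E=1008537/261785] → run D
t=8: vr[B=768/205 D=871/205 E=1008537/261785] → run B
t=9: vr[D=871/205 E=1008537/261785] → run E
t=10: vr[D=871/205] → run D
t=11: (idle)
t=12: (idle)
t=13: (idle)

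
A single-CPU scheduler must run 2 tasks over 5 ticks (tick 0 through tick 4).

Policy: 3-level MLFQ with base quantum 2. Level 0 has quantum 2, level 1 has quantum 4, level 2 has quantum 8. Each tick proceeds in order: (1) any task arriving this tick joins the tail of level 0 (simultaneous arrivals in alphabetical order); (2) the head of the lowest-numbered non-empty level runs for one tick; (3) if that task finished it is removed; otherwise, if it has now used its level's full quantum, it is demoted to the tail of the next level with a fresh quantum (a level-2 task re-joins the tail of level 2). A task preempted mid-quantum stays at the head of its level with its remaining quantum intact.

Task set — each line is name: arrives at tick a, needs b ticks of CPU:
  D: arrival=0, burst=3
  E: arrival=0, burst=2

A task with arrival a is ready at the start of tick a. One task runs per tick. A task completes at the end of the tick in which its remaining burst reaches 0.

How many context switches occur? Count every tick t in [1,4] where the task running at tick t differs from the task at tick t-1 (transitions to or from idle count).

t=0: L0/L1/L2 = DE/-/- → run D
t=1: L0/L1/L2 = DE/-/- → run D
t=2: L0/L1/L2 = E/D/- → run E
t=3: L0/L1/L2 = E/D/- → run E
t=4: L0/L1/L2 = -/D/- → run D

context switches = 2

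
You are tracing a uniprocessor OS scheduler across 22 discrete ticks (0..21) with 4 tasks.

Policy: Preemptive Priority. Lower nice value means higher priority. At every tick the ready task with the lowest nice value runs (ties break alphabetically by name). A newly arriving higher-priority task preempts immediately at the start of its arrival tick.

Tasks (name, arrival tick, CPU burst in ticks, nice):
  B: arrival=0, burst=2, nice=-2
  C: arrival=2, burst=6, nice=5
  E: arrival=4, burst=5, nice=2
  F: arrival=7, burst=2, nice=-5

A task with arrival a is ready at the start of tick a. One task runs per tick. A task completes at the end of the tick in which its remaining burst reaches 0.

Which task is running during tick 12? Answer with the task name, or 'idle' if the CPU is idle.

t=0: ready={B} → run B
t=1: ready={B} → run B
t=2: ready={C} → run C
t=3: ready={C} → run C
t=4: ready={C,E} → run E
t=5: ready={C,E} → run E
t=6: ready={C,E} → run E
t=7: ready={C,E,F} → run F
t=8: ready={C,E,F} → run F
t=9: ready={C,E} → run E
t=10: ready={C,E} → run E
t=11: ready={C} → run C
t=12: ready={C} → run C
t=13: ready={C} → run C
t=14: ready={C} → run C
t=15: (idle)
t=16: (idle)
t=17: (idle)
t=18: (idle)
t=19: (idle)
t=20: (idle)
t=21: (idle)

running at tick 12 = C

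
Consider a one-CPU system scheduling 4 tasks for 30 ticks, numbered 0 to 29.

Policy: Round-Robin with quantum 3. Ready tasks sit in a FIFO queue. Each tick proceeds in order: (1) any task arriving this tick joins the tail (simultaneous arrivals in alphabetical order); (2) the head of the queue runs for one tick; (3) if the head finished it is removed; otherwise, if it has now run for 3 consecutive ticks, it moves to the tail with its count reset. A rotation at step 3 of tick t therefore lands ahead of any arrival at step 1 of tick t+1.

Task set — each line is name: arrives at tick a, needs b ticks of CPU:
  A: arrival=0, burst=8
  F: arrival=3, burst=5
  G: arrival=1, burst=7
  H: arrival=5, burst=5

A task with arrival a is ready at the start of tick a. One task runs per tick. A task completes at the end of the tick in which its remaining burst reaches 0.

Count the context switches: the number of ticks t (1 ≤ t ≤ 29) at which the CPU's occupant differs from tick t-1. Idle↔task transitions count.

t=0: queue=[A] q_used=0 → run A
t=1: queue=[A,G] q_used=1 → run A
t=2: queue=[A,G] q_used=2 → run A
t=3: queue=[G,A,F] q_used=0 → run G
t=4: queue=[G,A,F] q_used=1 → run G
t=5: queue=[G,A,F,H] q_used=2 → run G
t=6: queue=[A,F,H,G] q_used=0 → run A
t=7: queue=[A,F,H,G] q_used=1 → run A
t=8: queue=[A,F,H,G] q_used=2 → run A
t=9: queue=[F,H,G,A] q_used=0 → run F
t=10: queue=[F,H,G,A] q_used=1 → run F
t=11: queue=[F,H,G,A] q_used=2 → run F
t=12: queue=[H,G,A,F] q_used=0 → run H
t=13: queue=[H,G,A,F] q_used=1 → run H
t=14: queue=[H,G,A,F] q_used=2 → run H
t=15: queue=[G,A,F,H] q_used=0 → run G
t=16: queue=[G,A,F,H] q_used=1 → run G
t=17: queue=[G,A,F,H] q_used=2 → run G
t=18: queue=[A,F,H,G] q_used=0 → run A
t=19: queue=[A,F,H,G] q_used=1 → run A
t=20: queue=[F,H,G] q_used=0 → run F
t=21: queue=[F,H,G] q_used=1 → run F
t=22: queue=[H,G] q_used=0 → run H
t=23: queue=[H,G] q_used=1 → run H
t=24: queue=[G] q_used=0 → run G
t=25: (idle)
t=26: (idle)
t=27: (idle)
t=28: (idle)
t=29: (idle)

context switches = 10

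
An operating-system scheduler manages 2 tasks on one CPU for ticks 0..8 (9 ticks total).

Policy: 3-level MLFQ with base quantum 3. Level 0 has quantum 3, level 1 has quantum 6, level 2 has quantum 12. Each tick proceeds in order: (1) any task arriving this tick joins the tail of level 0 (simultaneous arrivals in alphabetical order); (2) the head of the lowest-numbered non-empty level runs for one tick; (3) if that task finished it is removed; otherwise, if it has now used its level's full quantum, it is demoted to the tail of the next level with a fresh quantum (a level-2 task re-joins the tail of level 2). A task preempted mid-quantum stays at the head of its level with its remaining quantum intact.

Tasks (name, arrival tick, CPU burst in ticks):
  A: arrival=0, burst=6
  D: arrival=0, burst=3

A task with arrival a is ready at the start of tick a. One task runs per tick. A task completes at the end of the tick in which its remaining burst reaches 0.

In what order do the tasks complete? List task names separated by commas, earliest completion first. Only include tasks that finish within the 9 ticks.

completion order = D, A

t=0: L0/L1/L2 = AD/-/- → run A
t=1: L0/L1/L2 = AD/-/- → run A
t=2: L0/L1/L2 = AD/-/- → run A
t=3: L0/L1/L2 = D/A/- → run D
t=4: L0/L1/L2 = D/A/- → run D
t=5: L0/L1/L2 = D/A/- → run D
t=6: L0/L1/L2 = -/A/- → run A
t=7: L0/L1/L2 = -/A/- → run A
t=8: L0/L1/L2 = -/A/- → run A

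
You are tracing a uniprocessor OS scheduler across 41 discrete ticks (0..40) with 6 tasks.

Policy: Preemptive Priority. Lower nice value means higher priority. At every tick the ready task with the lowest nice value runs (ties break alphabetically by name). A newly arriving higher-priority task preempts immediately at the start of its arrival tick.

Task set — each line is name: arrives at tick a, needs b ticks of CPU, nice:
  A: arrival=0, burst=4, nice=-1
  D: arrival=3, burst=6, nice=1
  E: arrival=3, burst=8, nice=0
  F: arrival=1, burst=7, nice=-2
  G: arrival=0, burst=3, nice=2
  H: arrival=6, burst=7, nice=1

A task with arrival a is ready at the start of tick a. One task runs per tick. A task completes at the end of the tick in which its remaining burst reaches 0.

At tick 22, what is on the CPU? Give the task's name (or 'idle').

t=0: ready={A,G} → run A
t=1: ready={A,F,G} → run F
t=2: ready={A,F,G} → run F
t=3: ready={A,D,E,F,G} → run F
t=4: ready={A,D,E,F,G} → run F
t=5: ready={A,D,E,F,G} → run F
t=6: ready={A,D,E,F,G,H} → run F
t=7: ready={A,D,E,F,G,H} → run F
t=8: ready={A,D,E,G,H} → run A
t=9: ready={A,D,E,G,H} → run A
t=10: ready={A,D,E,G,H} → run A
t=11: ready={D,E,G,H} → run E
t=12: ready={D,E,G,H} → run E
t=13: ready={D,E,G,H} → run E
t=14: ready={D,E,G,H} → run E
t=15: ready={D,E,G,H} → run E
t=16: ready={D,E,G,H} → run E
t=17: ready={D,E,G,H} → run E
t=18: ready={D,E,G,H} → run E
t=19: ready={D,G,H} → run D
t=20: ready={D,G,H} → run D
t=21: ready={D,G,H} → run D
t=22: ready={D,G,H} → run D
t=23: ready={D,G,H} → run D
t=24: ready={D,G,H} → run D
t=25: ready={G,H} → run H
t=26: ready={G,H} → run H
t=27: ready={G,H} → run H
t=28: ready={G,H} → run H
t=29: ready={G,H} → run H
t=30: ready={G,H} → run H
t=31: ready={G,H} → run H
t=32: ready={G} → run G
t=33: ready={G} → run G
t=34: ready={G} → run G
t=35: (idle)
t=36: (idle)
t=37: (idle)
t=38: (idle)
t=39: (idle)
t=40: (idle)

running at tick 22 = D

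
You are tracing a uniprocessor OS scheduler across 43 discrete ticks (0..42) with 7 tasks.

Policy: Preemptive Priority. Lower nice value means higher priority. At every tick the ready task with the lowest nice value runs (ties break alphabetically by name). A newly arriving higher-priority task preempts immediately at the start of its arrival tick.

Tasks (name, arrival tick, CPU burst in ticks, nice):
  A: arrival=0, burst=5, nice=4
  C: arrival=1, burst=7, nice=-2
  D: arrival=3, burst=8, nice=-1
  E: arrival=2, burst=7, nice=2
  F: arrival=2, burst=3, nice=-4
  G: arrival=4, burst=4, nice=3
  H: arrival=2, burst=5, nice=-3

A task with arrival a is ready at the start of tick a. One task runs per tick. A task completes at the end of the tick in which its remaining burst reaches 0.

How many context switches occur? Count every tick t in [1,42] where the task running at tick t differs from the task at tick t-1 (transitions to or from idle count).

t=0: ready={A} → run A
t=1: ready={A,C} → run C
t=2: ready={A,C,E,F,H} → run F
t=3: ready={A,C,D,E,F,H} → run F
t=4: ready={A,C,D,E,F,G,H} → run F
t=5: ready={A,C,D,E,G,H} → run H
t=6: ready={A,C,D,E,G,H} → run H
t=7: ready={A,C,D,E,G,H} → run H
t=8: ready={A,C,D,E,G,H} → run H
t=9: ready={A,C,D,E,G,H} → run H
t=10: ready={A,C,D,E,G} → run C
t=11: ready={A,C,D,E,G} → run C
t=12: ready={A,C,D,E,G} → run C
t=13: ready={A,C,D,E,G} → run C
t=14: ready={A,C,D,E,G} → run C
t=15: ready={A,C,D,E,G} → run C
t=16: ready={A,D,E,G} → run D
t=17: ready={A,D,E,G} → run D
t=18: ready={A,D,E,G} → run D
t=19: ready={A,D,E,G} → run D
t=20: ready={A,D,E,G} → run D
t=21: ready={A,D,E,G} → run D
t=22: ready={A,D,E,G} → run D
t=23: ready={A,D,E,G} → run D
t=24: ready={A,E,G} → run E
t=25: ready={A,E,G} → run E
t=26: ready={A,E,G} → run E
t=27: ready={A,E,G} → run E
t=28: ready={A,E,G} → run E
t=29: ready={A,E,G} → run E
t=30: ready={A,E,G} → run E
t=31: ready={A,G} → run G
t=32: ready={A,G} → run G
t=33: ready={A,G} → run G
t=34: ready={A,G} → run G
t=35: ready={A} → run A
t=36: ready={A} → run A
t=37: ready={A} → run A
t=38: ready={A} → run A
t=39: (idle)
t=40: (idle)
t=41: (idle)
t=42: (idle)

context switches = 9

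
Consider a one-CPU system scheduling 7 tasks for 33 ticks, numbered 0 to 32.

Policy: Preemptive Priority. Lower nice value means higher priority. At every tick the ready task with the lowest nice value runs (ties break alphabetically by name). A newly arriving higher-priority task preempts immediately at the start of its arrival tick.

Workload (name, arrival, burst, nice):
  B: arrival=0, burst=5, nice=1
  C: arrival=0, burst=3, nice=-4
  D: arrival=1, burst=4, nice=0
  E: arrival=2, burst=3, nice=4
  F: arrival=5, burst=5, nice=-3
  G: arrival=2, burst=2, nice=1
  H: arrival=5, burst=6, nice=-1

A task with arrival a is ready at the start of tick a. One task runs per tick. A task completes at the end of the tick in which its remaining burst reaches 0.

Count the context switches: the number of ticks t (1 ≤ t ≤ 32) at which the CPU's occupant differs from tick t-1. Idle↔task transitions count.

t=0: ready={B,C} → run C
t=1: ready={B,C,D} → run C
t=2: ready={B,C,D,E,G} → run C
t=3: ready={B,D,E,G} → run D
t=4: ready={B,D,E,G} → run D
t=5: ready={B,D,E,F,G,H} → run F
t=6: ready={B,D,E,F,G,H} → run F
t=7: ready={B,D,E,F,G,H} → run F
t=8: ready={B,D,E,F,G,H} → run F
t=9: ready={B,D,E,F,G,H} → run F
t=10: ready={B,D,E,G,H} → run H
t=11: ready={B,D,E,G,H} → run H
t=12: ready={B,D,E,G,H} → run H
t=13: ready={B,D,E,G,H} → run H
t=14: ready={B,D,E,G,H} → run H
t=15: ready={B,D,E,G,H} → run H
t=16: ready={B,D,E,G} → run D
t=17: ready={B,D,E,G} → run D
t=18: ready={B,E,G} → run B
t=19: ready={B,E,G} → run B
t=20: ready={B,E,G} → run B
t=21: ready={B,E,G} → run B
t=22: ready={B,E,G} → run B
t=23: ready={E,G} → run G
t=24: ready={E,G} → run G
t=25: ready={E} → run E
t=26: ready={E} → run E
t=27: ready={E} → run E
t=28: (idle)
t=29: (idle)
t=30: (idle)
t=31: (idle)
t=32: (idle)

context switches = 8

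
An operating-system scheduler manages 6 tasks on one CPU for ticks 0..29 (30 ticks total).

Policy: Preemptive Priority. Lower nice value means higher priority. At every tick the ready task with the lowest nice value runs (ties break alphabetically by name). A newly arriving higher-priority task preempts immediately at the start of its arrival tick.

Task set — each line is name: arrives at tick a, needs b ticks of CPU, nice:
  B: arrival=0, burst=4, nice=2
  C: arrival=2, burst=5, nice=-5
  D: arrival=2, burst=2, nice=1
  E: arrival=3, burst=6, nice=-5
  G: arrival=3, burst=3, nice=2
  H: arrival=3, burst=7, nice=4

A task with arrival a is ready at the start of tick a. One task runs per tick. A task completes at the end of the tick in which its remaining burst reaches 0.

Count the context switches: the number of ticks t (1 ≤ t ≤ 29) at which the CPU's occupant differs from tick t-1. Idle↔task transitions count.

context switches = 7

t=0: ready={B} → run B
t=1: ready={B} → run B
t=2: ready={B,C,D} → run C
t=3: ready={B,C,D,E,G,H} → run C
t=4: ready={B,C,D,E,G,H} → run C
t=5: ready={B,C,D,E,G,H} → run C
t=6: ready={B,C,D,E,G,H} → run C
t=7: ready={B,D,E,G,H} → run E
t=8: ready={B,D,E,G,H} → run E
t=9: ready={B,D,E,G,H} → run E
t=10: ready={B,D,E,G,H} → run E
t=11: ready={B,D,E,G,H} → run E
t=12: ready={B,D,E,G,H} → run E
t=13: ready={B,D,G,H} → run D
t=14: ready={B,D,G,H} → run D
t=15: ready={B,G,H} → run B
t=16: ready={B,G,H} → run B
t=17: ready={G,H} → run G
t=18: ready={G,H} → run G
t=19: ready={G,H} → run G
t=20: ready={H} → run H
t=21: ready={H} → run H
t=22: ready={H} → run H
t=23: ready={H} → run H
t=24: ready={H} → run H
t=25: ready={H} → run H
t=26: ready={H} → run H
t=27: (idle)
t=28: (idle)
t=29: (idle)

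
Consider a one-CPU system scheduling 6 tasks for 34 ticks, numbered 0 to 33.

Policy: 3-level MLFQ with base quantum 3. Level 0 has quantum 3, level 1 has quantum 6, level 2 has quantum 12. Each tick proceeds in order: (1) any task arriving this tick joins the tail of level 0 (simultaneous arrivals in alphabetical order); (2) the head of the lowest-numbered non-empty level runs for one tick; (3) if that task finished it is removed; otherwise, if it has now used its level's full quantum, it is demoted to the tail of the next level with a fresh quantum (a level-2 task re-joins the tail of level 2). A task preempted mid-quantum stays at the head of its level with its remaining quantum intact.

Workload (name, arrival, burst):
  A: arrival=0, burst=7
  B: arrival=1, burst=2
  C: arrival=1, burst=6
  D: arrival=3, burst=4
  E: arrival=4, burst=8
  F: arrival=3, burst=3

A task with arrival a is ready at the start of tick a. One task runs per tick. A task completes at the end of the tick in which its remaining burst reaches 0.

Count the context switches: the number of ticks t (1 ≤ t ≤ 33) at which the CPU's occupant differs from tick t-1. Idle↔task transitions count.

t=0: L0/L1/L2 = A/-/- → run A
t=1: L0/L1/L2 = ABC/-/- → run A
t=2: L0/L1/L2 = ABC/-/- → run A
t=3: L0/L1/L2 = BCDF/A/- → run B
t=4: L0/L1/L2 = BCDFE/A/- → run B
t=5: L0/L1/L2 = CDFE/A/- → run C
t=6: L0/L1/L2 = CDFE/A/- → run C
t=7: L0/L1/L2 = CDFE/A/- → run C
t=8: L0/L1/L2 = DFE/AC/- → run D
t=9: L0/L1/L2 = DFE/AC/- → run D
t=10: L0/L1/L2 = DFE/AC/- → run D
t=11: L0/L1/L2 = FE/ACD/- → run F
t=12: L0/L1/L2 = FE/ACD/- → run F
t=13: L0/L1/L2 = FE/ACD/- → run F
t=14: L0/L1/L2 = E/ACD/- → run E
t=15: L0/L1/L2 = E/ACD/- → run E
t=16: L0/L1/L2 = E/ACD/- → run E
t=17: L0/L1/L2 = -/ACDE/- → run A
t=18: L0/L1/L2 = -/ACDE/- → run A
t=19: L0/L1/L2 = -/ACDE/- → run A
t=20: L0/L1/L2 = -/ACDE/- → run A
t=21: L0/L1/L2 = -/CDE/- → run C
t=22: L0/L1/L2 = -/CDE/- → run C
t=23: L0/L1/L2 = -/CDE/- → run C
t=24: L0/L1/L2 = -/DE/- → run D
t=25: L0/L1/L2 = -/E/- → run E
t=26: L0/L1/L2 = -/E/- → run E
t=27: L0/L1/L2 = -/E/- → run E
t=28: L0/L1/L2 = -/E/- → run E
t=29: L0/L1/L2 = -/E/- → run E
t=30: (idle)
t=31: (idle)
t=32: (idle)
t=33: (idle)

context switches = 10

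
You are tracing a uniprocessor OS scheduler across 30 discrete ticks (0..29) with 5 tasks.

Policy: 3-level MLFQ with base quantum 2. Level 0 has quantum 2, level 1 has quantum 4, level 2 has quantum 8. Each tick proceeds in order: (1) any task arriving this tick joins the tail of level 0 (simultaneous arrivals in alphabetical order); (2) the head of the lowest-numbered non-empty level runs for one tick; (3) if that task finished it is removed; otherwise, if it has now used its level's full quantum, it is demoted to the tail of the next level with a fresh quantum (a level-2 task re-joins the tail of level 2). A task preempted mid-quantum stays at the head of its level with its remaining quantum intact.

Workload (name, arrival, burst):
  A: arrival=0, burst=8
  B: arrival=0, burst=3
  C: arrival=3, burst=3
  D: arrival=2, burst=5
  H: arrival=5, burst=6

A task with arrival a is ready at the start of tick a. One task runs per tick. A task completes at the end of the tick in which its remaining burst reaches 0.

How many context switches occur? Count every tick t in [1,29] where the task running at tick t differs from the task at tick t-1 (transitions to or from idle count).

context switches = 11

t=0: L0/L1/L2 = AB/-/- → run A
t=1: L0/L1/L2 = AB/-/- → run A
t=2: L0/L1/L2 = BD/A/- → run B
t=3: L0/L1/L2 = BDC/A/- → run B
t=4: L0/L1/L2 = DC/AB/- → run D
t=5: L0/L1/L2 = DCH/AB/- → run D
t=6: L0/L1/L2 = CH/ABD/- → run C
t=7: L0/L1/L2 = CH/ABD/- → run C
t=8: L0/L1/L2 = H/ABDC/- → run H
t=9: L0/L1/L2 = H/ABDC/- → run H
t=10: L0/L1/L2 = -/ABDCH/- → run A
t=11: L0/L1/L2 = -/ABDCH/- → run A
t=12: L0/L1/L2 = -/ABDCH/- → run A
t=13: L0/L1/L2 = -/ABDCH/- → run A
t=14: L0/L1/L2 = -/BDCH/A → run B
t=15: L0/L1/L2 = -/DCH/A → run D
t=16: L0/L1/L2 = -/DCH/A → run D
t=17: L0/L1/L2 = -/DCH/A → run D
t=18: L0/L1/L2 = -/CH/A → run C
t=19: L0/L1/L2 = -/H/A → run H
t=20: L0/L1/L2 = -/H/A → run H
t=21: L0/L1/L2 = -/H/A → run H
t=22: L0/L1/L2 = -/H/A → run H
t=23: L0/L1/L2 = -/-/A → run A
t=24: L0/L1/L2 = -/-/A → run A
t=25: (idle)
t=26: (idle)
t=27: (idle)
t=28: (idle)
t=29: (idle)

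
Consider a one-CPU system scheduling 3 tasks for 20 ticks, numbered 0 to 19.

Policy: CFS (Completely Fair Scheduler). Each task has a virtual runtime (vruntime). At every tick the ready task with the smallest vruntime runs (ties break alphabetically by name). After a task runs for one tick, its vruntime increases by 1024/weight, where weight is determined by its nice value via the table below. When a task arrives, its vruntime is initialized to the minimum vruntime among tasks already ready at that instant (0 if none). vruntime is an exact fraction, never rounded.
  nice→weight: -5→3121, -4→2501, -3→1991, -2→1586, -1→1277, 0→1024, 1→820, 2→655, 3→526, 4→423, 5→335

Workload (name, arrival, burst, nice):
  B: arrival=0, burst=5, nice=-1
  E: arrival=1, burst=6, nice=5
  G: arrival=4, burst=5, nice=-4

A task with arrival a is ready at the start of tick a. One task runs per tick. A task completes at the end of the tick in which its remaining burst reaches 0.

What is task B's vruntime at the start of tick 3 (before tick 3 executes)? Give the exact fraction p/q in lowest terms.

vruntime(B, start of tick 3) = 2048/1277

t=0: vr[B=0] → run B
t=1: vr[B=1024/1277 E=1024/1277] → run B
t=2: vr[B=2048/1277 E=1024/1277] → run E
t=3: vr[B=2048/1277 E=1650688/427795] → run B
t=4: vr[B=3072/1277 E=1650688/427795 G=3072/1277] → run B
t=5: vr[B=4096/1277 E=1650688/427795 G=3072/1277] → run G
t=6: vr[B=4096/1277 E=1650688/427795 G=8990720/3193777] → run G
t=7: vr[B=4096/1277 E=1650688/427795 G=10298368/3193777] → run B
t=8: vr[E=1650688/427795 G=10298368/3193777] → run G
t=9: vr[E=1650688/427795 G=11606016/3193777] → run G
t=10: vr[E=1650688/427795 G=12913664/3193777] → run E
t=11: vr[E=2958336/427795 G=12913664/3193777] → run G
t=12: vr[E=2958336/427795] → run E
t=13: vr[E=4265984/427795] → run E
t=14: vr[E=5573632/427795] → run E
t=15: vr[E=1376256/85559] → run E
t=16: (idle)
t=17: (idle)
t=18: (idle)
t=19: (idle)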